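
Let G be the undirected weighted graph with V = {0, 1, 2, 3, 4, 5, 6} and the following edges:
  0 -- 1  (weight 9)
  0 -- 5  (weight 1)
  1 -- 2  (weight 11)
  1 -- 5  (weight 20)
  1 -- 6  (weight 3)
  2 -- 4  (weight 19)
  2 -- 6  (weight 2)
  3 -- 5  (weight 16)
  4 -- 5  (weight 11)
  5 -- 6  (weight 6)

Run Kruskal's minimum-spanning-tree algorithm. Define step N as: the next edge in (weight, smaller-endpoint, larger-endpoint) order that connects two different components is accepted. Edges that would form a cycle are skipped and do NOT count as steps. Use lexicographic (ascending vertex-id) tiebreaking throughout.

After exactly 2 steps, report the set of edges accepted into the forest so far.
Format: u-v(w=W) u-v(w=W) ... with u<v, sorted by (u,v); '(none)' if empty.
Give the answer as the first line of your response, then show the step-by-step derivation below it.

0-5(w=1) 2-6(w=2)

step 1: add edge 0-5 (w=1); MST = {0-5(w=1)}
step 2: add edge 2-6 (w=2); MST = {0-5(w=1) 2-6(w=2)}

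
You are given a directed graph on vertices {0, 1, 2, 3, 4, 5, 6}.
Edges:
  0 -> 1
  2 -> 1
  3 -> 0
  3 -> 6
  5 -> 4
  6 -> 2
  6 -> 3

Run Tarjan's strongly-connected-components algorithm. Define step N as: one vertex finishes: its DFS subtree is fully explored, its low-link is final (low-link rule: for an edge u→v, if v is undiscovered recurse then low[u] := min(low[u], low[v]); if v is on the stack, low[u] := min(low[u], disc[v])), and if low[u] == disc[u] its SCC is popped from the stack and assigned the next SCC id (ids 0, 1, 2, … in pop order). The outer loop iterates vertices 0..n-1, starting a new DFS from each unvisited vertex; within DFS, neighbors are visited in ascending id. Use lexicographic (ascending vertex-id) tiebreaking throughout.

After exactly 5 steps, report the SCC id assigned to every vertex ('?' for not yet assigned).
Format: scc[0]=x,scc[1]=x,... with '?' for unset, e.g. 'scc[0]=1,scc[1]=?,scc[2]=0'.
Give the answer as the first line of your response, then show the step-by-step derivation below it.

scc[0]=1,scc[1]=0,scc[2]=2,scc[3]=3,scc[4]=?,scc[5]=?,scc[6]=3

step 1: low=(low[0]=0,low[1]=1,low[2]=?,low[3]=?,low[4]=?,low[5]=?,low[6]=?); scc=(scc[0]=?,scc[1]=0,scc[2]=?,scc[3]=?,scc[4]=?,scc[5]=?,scc[6]=?)
step 2: low=(low[0]=0,low[1]=1,low[2]=?,low[3]=?,low[4]=?,low[5]=?,low[6]=?); scc=(scc[0]=1,scc[1]=0,scc[2]=?,scc[3]=?,scc[4]=?,scc[5]=?,scc[6]=?)
step 3: low=(low[0]=0,low[1]=1,low[2]=2,low[3]=?,low[4]=?,low[5]=?,low[6]=?); scc=(scc[0]=1,scc[1]=0,scc[2]=2,scc[3]=?,scc[4]=?,scc[5]=?,scc[6]=?)
step 4: low=(low[0]=0,low[1]=1,low[2]=2,low[3]=3,low[4]=?,low[5]=?,low[6]=3); scc=(scc[0]=1,scc[1]=0,scc[2]=2,scc[3]=?,scc[4]=?,scc[5]=?,scc[6]=?)
step 5: low=(low[0]=0,low[1]=1,low[2]=2,low[3]=3,low[4]=?,low[5]=?,low[6]=3); scc=(scc[0]=1,scc[1]=0,scc[2]=2,scc[3]=3,scc[4]=?,scc[5]=?,scc[6]=3)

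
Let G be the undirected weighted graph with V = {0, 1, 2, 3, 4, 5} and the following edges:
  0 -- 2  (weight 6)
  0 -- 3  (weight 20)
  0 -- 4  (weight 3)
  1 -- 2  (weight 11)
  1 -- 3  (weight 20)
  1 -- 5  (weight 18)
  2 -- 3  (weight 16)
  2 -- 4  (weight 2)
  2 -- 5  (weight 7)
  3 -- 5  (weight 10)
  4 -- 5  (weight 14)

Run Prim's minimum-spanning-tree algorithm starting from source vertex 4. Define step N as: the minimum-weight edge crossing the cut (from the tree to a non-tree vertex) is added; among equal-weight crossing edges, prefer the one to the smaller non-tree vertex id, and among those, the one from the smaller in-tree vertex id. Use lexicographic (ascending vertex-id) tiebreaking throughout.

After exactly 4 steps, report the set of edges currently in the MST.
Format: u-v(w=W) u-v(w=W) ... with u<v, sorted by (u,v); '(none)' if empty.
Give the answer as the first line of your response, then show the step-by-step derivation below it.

0-4(w=3) 2-4(w=2) 2-5(w=7) 3-5(w=10)

step 1: add edge 2-4 (w=2); MST = {2-4(w=2)}
step 2: add edge 0-4 (w=3); MST = {0-4(w=3) 2-4(w=2)}
step 3: add edge 2-5 (w=7); MST = {0-4(w=3) 2-4(w=2) 2-5(w=7)}
step 4: add edge 3-5 (w=10); MST = {0-4(w=3) 2-4(w=2) 2-5(w=7) 3-5(w=10)}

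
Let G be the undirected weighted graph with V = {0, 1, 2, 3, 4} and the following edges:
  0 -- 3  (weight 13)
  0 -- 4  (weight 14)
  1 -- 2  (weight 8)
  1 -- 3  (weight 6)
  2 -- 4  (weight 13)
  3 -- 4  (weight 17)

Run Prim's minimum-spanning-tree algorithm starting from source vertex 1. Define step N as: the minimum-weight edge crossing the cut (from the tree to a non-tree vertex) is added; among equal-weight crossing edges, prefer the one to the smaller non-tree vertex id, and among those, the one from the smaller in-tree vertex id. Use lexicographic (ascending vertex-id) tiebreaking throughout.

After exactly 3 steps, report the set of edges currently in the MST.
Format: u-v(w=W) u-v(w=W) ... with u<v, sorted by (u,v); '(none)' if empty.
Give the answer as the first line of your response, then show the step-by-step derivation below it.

0-3(w=13) 1-2(w=8) 1-3(w=6)

step 1: add edge 1-3 (w=6); MST = {1-3(w=6)}
step 2: add edge 1-2 (w=8); MST = {1-2(w=8) 1-3(w=6)}
step 3: add edge 0-3 (w=13); MST = {0-3(w=13) 1-2(w=8) 1-3(w=6)}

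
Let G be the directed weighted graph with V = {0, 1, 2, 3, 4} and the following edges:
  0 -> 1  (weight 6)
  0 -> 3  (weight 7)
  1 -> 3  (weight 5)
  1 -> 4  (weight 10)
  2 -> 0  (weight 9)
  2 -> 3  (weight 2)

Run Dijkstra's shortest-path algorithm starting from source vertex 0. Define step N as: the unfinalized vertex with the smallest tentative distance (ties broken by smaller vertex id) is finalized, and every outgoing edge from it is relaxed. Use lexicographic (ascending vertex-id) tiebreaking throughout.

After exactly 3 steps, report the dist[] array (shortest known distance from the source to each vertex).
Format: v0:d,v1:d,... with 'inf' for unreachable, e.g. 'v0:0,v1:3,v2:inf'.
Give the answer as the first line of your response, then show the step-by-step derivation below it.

v0:0,v1:6,v2:inf,v3:7,v4:16

step 1: dist = v0:0,v1:6,v2:inf,v3:7,v4:inf
step 2: dist = v0:0,v1:6,v2:inf,v3:7,v4:16
step 3: dist = v0:0,v1:6,v2:inf,v3:7,v4:16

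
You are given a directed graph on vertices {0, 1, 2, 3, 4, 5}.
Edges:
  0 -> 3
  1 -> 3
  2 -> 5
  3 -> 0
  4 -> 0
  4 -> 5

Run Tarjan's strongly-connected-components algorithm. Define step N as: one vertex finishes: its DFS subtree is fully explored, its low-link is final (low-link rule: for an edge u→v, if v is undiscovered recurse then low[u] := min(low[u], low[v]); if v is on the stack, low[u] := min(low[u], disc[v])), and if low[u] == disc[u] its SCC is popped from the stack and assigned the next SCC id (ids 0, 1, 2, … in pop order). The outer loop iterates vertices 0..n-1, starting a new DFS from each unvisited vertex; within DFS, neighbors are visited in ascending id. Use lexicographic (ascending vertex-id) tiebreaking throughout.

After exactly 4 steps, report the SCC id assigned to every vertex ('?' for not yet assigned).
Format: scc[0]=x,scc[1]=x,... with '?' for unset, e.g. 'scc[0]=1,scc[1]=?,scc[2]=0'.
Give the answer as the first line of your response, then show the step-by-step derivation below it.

scc[0]=0,scc[1]=1,scc[2]=?,scc[3]=0,scc[4]=?,scc[5]=2

step 1: low=(low[0]=0,low[1]=?,low[2]=?,low[3]=0,low[4]=?,low[5]=?); scc=(scc[0]=?,scc[1]=?,scc[2]=?,scc[3]=?,scc[4]=?,scc[5]=?)
step 2: low=(low[0]=0,low[1]=?,low[2]=?,low[3]=0,low[4]=?,low[5]=?); scc=(scc[0]=0,scc[1]=?,scc[2]=?,scc[3]=0,scc[4]=?,scc[5]=?)
step 3: low=(low[0]=0,low[1]=2,low[2]=?,low[3]=0,low[4]=?,low[5]=?); scc=(scc[0]=0,scc[1]=1,scc[2]=?,scc[3]=0,scc[4]=?,scc[5]=?)
step 4: low=(low[0]=0,low[1]=2,low[2]=3,low[3]=0,low[4]=?,low[5]=4); scc=(scc[0]=0,scc[1]=1,scc[2]=?,scc[3]=0,scc[4]=?,scc[5]=2)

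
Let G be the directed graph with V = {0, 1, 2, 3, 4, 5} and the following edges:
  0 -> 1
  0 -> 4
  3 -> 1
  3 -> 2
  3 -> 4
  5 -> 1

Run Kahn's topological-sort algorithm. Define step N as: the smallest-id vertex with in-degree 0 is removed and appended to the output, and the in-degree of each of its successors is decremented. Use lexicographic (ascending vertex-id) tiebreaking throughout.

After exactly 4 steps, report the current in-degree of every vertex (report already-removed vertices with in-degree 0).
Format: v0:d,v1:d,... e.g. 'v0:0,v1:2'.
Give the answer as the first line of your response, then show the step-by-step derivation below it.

v0:0,v1:1,v2:0,v3:0,v4:0,v5:0

step 1: output 0; order=[0]; indeg=(0,2,1,0,1,0)
step 2: output 3; order=[0,3]; indeg=(0,1,0,0,0,0)
step 3: output 2; order=[0,3,2]; indeg=(0,1,0,0,0,0)
step 4: output 4; order=[0,3,2,4]; indeg=(0,1,0,0,0,0)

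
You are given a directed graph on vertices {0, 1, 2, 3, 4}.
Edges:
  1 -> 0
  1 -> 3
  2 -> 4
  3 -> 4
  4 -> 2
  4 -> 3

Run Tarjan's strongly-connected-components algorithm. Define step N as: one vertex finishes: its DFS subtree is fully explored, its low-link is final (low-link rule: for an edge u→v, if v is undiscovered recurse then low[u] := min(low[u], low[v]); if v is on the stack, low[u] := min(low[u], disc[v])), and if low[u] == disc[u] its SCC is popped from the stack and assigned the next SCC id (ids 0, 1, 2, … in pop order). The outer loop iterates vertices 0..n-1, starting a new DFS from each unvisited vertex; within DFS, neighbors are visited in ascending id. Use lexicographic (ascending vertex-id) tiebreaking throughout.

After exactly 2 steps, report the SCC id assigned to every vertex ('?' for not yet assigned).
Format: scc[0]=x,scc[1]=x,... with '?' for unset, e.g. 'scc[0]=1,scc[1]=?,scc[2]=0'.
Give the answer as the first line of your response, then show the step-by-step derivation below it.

scc[0]=0,scc[1]=?,scc[2]=?,scc[3]=?,scc[4]=?

step 1: low=(low[0]=0,low[1]=?,low[2]=?,low[3]=?,low[4]=?); scc=(scc[0]=0,scc[1]=?,scc[2]=?,scc[3]=?,scc[4]=?)
step 2: low=(low[0]=0,low[1]=1,low[2]=3,low[3]=2,low[4]=3); scc=(scc[0]=0,scc[1]=?,scc[2]=?,scc[3]=?,scc[4]=?)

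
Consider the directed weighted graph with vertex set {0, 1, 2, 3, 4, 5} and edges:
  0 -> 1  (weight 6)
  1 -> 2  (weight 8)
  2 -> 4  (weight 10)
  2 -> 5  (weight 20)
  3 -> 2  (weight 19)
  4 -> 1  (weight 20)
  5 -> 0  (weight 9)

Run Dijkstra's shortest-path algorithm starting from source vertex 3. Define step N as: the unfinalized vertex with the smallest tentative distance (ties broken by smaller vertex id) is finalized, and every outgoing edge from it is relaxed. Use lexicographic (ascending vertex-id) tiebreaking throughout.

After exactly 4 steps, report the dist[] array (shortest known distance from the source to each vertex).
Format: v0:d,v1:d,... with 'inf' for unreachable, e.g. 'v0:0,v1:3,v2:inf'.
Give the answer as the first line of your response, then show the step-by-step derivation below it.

v0:48,v1:49,v2:19,v3:0,v4:29,v5:39

step 1: dist = v0:inf,v1:inf,v2:19,v3:0,v4:inf,v5:inf
step 2: dist = v0:inf,v1:inf,v2:19,v3:0,v4:29,v5:39
step 3: dist = v0:inf,v1:49,v2:19,v3:0,v4:29,v5:39
step 4: dist = v0:48,v1:49,v2:19,v3:0,v4:29,v5:39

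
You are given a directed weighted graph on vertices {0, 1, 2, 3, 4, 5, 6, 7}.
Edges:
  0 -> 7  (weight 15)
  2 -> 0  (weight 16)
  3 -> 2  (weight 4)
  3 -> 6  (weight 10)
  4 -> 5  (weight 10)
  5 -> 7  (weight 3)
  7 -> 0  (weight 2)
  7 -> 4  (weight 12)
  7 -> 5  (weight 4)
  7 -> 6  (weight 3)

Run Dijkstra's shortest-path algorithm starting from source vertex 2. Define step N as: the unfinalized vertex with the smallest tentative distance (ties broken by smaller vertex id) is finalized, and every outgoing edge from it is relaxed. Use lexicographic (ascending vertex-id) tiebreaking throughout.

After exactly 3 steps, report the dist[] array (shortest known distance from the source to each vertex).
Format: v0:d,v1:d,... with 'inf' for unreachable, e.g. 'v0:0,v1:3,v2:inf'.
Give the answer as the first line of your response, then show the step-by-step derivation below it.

v0:16,v1:inf,v2:0,v3:inf,v4:43,v5:35,v6:34,v7:31

step 1: dist = v0:16,v1:inf,v2:0,v3:inf,v4:inf,v5:inf,v6:inf,v7:inf
step 2: dist = v0:16,v1:inf,v2:0,v3:inf,v4:inf,v5:inf,v6:inf,v7:31
step 3: dist = v0:16,v1:inf,v2:0,v3:inf,v4:43,v5:35,v6:34,v7:31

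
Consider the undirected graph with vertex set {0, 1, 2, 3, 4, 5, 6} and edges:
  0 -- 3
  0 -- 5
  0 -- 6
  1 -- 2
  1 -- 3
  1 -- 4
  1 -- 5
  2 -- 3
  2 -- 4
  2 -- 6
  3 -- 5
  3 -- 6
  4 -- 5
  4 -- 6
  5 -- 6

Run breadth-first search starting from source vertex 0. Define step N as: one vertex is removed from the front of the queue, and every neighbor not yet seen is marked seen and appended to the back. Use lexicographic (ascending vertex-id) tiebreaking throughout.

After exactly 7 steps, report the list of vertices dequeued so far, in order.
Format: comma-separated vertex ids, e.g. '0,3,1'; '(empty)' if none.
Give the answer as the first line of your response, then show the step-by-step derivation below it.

0,3,5,6,1,2,4

step 1: dequeue 0; queue=[3,5,6]; order=0
step 2: dequeue 3; queue=[5,6,1,2]; order=0,3
step 3: dequeue 5; queue=[6,1,2,4]; order=0,3,5
step 4: dequeue 6; queue=[1,2,4]; order=0,3,5,6
step 5: dequeue 1; queue=[2,4]; order=0,3,5,6,1
step 6: dequeue 2; queue=[4]; order=0,3,5,6,1,2
step 7: dequeue 4; queue=[(empty)]; order=0,3,5,6,1,2,4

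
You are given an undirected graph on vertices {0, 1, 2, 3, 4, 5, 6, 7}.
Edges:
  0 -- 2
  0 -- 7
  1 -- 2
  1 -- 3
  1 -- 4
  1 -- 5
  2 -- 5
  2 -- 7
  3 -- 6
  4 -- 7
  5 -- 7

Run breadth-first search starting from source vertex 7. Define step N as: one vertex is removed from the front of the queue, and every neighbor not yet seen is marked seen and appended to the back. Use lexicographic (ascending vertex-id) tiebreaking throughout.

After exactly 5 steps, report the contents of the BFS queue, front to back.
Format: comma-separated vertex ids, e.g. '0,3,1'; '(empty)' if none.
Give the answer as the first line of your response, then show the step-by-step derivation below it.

1

step 1: dequeue 7; queue=[0,2,4,5]; order=7
step 2: dequeue 0; queue=[2,4,5]; order=7,0
step 3: dequeue 2; queue=[4,5,1]; order=7,0,2
step 4: dequeue 4; queue=[5,1]; order=7,0,2,4
step 5: dequeue 5; queue=[1]; order=7,0,2,4,5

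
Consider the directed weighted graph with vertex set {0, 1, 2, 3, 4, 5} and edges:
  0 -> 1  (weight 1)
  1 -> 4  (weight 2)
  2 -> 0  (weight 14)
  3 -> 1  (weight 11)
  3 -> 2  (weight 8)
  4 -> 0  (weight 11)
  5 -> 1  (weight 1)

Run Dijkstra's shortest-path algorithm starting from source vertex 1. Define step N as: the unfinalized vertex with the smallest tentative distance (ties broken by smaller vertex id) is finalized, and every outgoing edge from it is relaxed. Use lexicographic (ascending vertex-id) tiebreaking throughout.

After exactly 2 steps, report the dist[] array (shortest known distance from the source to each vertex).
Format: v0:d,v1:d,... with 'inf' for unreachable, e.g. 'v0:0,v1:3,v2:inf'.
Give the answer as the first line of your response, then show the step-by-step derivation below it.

v0:13,v1:0,v2:inf,v3:inf,v4:2,v5:inf

step 1: dist = v0:inf,v1:0,v2:inf,v3:inf,v4:2,v5:inf
step 2: dist = v0:13,v1:0,v2:inf,v3:inf,v4:2,v5:inf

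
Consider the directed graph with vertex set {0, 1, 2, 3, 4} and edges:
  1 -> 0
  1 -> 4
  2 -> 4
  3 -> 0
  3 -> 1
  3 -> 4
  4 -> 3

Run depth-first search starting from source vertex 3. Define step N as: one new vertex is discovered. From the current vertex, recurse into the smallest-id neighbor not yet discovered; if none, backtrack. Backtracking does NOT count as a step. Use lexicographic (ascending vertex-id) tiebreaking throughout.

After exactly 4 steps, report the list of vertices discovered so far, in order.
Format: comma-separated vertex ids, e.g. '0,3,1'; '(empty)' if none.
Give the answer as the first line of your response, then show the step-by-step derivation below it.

3,0,1,4

step 1: discover 3; path=3; order=3
step 2: discover 0; path=3>0; order=3,0
step 3: discover 1; path=3>1; order=3,0,1
step 4: discover 4; path=3>1>4; order=3,0,1,4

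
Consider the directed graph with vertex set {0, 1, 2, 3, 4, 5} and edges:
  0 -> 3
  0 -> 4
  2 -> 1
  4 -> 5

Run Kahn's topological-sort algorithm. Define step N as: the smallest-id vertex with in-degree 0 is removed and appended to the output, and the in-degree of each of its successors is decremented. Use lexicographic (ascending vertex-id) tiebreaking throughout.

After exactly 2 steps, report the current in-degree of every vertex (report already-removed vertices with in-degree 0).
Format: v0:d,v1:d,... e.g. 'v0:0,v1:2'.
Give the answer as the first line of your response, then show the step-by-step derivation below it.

v0:0,v1:0,v2:0,v3:0,v4:0,v5:1

step 1: output 0; order=[0]; indeg=(0,1,0,0,0,1)
step 2: output 2; order=[0,2]; indeg=(0,0,0,0,0,1)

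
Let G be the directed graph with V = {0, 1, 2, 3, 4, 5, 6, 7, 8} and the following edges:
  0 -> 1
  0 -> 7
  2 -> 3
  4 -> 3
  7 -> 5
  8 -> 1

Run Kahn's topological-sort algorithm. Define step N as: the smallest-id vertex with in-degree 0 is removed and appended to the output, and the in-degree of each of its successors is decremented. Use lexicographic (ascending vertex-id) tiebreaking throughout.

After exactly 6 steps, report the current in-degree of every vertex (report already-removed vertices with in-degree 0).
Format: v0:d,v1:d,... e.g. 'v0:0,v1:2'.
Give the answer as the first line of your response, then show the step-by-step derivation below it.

v0:0,v1:1,v2:0,v3:0,v4:0,v5:0,v6:0,v7:0,v8:0

step 1: output 0; order=[0]; indeg=(0,1,0,2,0,1,0,0,0)
step 2: output 2; order=[0,2]; indeg=(0,1,0,1,0,1,0,0,0)
step 3: output 4; order=[0,2,4]; indeg=(0,1,0,0,0,1,0,0,0)
step 4: output 3; order=[0,2,4,3]; indeg=(0,1,0,0,0,1,0,0,0)
step 5: output 6; order=[0,2,4,3,6]; indeg=(0,1,0,0,0,1,0,0,0)
step 6: output 7; order=[0,2,4,3,6,7]; indeg=(0,1,0,0,0,0,0,0,0)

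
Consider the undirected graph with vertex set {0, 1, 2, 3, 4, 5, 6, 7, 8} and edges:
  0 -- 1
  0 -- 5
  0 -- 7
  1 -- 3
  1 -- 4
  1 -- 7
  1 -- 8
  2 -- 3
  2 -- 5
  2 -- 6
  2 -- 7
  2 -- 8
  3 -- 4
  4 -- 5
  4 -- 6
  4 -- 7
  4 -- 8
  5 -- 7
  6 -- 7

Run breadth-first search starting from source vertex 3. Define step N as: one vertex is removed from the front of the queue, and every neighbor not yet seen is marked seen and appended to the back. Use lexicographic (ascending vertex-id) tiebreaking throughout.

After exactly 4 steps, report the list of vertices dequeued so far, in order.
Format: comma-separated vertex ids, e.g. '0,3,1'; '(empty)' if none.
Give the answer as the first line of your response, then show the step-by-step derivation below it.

3,1,2,4

step 1: dequeue 3; queue=[1,2,4]; order=3
step 2: dequeue 1; queue=[2,4,0,7,8]; order=3,1
step 3: dequeue 2; queue=[4,0,7,8,5,6]; order=3,1,2
step 4: dequeue 4; queue=[0,7,8,5,6]; order=3,1,2,4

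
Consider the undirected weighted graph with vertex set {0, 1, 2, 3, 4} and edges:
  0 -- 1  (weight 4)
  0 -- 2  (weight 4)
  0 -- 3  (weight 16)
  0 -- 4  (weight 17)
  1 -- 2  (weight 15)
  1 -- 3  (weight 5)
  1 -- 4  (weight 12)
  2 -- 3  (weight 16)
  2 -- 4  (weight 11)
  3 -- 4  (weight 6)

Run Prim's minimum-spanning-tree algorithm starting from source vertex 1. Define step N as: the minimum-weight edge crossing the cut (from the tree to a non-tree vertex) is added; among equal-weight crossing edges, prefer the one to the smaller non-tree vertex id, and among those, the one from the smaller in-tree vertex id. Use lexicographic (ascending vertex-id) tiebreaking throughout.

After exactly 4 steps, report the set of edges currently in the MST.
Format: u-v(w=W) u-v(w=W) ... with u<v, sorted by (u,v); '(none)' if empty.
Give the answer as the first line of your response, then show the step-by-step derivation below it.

0-1(w=4) 0-2(w=4) 1-3(w=5) 3-4(w=6)

step 1: add edge 0-1 (w=4); MST = {0-1(w=4)}
step 2: add edge 0-2 (w=4); MST = {0-1(w=4) 0-2(w=4)}
step 3: add edge 1-3 (w=5); MST = {0-1(w=4) 0-2(w=4) 1-3(w=5)}
step 4: add edge 3-4 (w=6); MST = {0-1(w=4) 0-2(w=4) 1-3(w=5) 3-4(w=6)}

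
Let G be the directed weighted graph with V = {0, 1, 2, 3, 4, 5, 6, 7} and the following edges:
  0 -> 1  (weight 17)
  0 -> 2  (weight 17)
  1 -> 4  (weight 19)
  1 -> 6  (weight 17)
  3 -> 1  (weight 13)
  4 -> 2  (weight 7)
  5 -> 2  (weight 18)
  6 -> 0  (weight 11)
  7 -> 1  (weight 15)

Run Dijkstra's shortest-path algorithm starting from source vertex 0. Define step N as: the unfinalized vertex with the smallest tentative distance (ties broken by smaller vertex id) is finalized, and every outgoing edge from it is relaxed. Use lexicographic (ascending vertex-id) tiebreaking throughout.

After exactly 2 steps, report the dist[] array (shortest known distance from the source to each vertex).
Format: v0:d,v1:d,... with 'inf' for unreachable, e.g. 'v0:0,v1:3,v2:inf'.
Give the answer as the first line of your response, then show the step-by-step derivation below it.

v0:0,v1:17,v2:17,v3:inf,v4:36,v5:inf,v6:34,v7:inf

step 1: dist = v0:0,v1:17,v2:17,v3:inf,v4:inf,v5:inf,v6:inf,v7:inf
step 2: dist = v0:0,v1:17,v2:17,v3:inf,v4:36,v5:inf,v6:34,v7:inf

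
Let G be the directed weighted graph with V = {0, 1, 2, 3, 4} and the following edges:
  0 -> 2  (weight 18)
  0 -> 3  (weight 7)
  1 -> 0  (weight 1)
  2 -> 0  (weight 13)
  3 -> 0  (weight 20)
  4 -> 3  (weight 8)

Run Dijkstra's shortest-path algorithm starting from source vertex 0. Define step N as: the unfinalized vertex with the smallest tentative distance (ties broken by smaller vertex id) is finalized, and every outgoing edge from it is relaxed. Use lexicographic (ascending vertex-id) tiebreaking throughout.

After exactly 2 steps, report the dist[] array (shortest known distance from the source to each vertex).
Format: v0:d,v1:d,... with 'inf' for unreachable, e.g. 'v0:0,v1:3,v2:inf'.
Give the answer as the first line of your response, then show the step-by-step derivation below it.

v0:0,v1:inf,v2:18,v3:7,v4:inf

step 1: dist = v0:0,v1:inf,v2:18,v3:7,v4:inf
step 2: dist = v0:0,v1:inf,v2:18,v3:7,v4:inf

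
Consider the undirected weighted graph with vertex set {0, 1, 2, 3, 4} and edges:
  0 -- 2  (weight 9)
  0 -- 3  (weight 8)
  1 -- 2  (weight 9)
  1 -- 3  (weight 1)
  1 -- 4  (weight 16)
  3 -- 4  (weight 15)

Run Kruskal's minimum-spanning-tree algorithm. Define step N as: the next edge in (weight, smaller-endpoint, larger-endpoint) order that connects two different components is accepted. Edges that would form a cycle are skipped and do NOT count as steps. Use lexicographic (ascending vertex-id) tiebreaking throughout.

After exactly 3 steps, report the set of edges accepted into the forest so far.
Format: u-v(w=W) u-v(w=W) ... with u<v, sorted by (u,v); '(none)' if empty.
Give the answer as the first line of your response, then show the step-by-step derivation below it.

0-2(w=9) 0-3(w=8) 1-3(w=1)

step 1: add edge 1-3 (w=1); MST = {1-3(w=1)}
step 2: add edge 0-3 (w=8); MST = {0-3(w=8) 1-3(w=1)}
step 3: add edge 0-2 (w=9); MST = {0-2(w=9) 0-3(w=8) 1-3(w=1)}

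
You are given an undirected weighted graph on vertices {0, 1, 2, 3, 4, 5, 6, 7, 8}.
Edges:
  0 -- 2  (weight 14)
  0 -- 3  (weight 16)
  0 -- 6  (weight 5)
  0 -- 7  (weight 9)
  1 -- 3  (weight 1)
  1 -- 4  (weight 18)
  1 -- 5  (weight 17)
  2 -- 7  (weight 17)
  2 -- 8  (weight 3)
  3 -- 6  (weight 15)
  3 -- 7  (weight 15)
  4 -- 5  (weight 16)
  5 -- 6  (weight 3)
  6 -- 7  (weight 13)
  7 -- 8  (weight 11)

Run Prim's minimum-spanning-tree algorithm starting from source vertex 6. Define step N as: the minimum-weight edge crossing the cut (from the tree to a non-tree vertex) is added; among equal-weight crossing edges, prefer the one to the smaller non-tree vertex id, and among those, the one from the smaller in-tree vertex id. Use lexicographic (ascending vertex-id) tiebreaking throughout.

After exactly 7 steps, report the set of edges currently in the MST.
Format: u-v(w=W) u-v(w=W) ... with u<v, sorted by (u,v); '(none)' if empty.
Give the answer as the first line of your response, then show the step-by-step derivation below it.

0-6(w=5) 0-7(w=9) 1-3(w=1) 2-8(w=3) 3-6(w=15) 5-6(w=3) 7-8(w=11)

step 1: add edge 5-6 (w=3); MST = {5-6(w=3)}
step 2: add edge 0-6 (w=5); MST = {0-6(w=5) 5-6(w=3)}
step 3: add edge 0-7 (w=9); MST = {0-6(w=5) 0-7(w=9) 5-6(w=3)}
step 4: add edge 7-8 (w=11); MST = {0-6(w=5) 0-7(w=9) 5-6(w=3) 7-8(w=11)}
step 5: add edge 2-8 (w=3); MST = {0-6(w=5) 0-7(w=9) 2-8(w=3) 5-6(w=3) 7-8(w=11)}
step 6: add edge 3-6 (w=15); MST = {0-6(w=5) 0-7(w=9) 2-8(w=3) 3-6(w=15) 5-6(w=3) 7-8(w=11)}
step 7: add edge 1-3 (w=1); MST = {0-6(w=5) 0-7(w=9) 1-3(w=1) 2-8(w=3) 3-6(w=15) 5-6(w=3) 7-8(w=11)}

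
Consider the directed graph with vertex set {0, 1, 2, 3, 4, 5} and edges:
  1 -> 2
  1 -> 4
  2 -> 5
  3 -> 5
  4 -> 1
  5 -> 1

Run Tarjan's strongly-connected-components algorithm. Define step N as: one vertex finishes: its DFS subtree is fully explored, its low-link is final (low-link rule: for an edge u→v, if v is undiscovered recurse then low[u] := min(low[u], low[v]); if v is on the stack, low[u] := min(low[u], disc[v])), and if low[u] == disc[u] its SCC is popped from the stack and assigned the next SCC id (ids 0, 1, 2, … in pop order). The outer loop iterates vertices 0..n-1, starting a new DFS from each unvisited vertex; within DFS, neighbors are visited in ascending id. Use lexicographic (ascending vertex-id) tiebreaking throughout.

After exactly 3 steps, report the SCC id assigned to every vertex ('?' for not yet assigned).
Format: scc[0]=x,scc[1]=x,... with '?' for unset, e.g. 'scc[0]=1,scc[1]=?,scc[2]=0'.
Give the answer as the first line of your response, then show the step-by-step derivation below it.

scc[0]=0,scc[1]=?,scc[2]=?,scc[3]=?,scc[4]=?,scc[5]=?

step 1: low=(low[0]=0,low[1]=?,low[2]=?,low[3]=?,low[4]=?,low[5]=?); scc=(scc[0]=0,scc[1]=?,scc[2]=?,scc[3]=?,scc[4]=?,scc[5]=?)
step 2: low=(low[0]=0,low[1]=1,low[2]=2,low[3]=?,low[4]=?,low[5]=1); scc=(scc[0]=0,scc[1]=?,scc[2]=?,scc[3]=?,scc[4]=?,scc[5]=?)
step 3: low=(low[0]=0,low[1]=1,low[2]=1,low[3]=?,low[4]=?,low[5]=1); scc=(scc[0]=0,scc[1]=?,scc[2]=?,scc[3]=?,scc[4]=?,scc[5]=?)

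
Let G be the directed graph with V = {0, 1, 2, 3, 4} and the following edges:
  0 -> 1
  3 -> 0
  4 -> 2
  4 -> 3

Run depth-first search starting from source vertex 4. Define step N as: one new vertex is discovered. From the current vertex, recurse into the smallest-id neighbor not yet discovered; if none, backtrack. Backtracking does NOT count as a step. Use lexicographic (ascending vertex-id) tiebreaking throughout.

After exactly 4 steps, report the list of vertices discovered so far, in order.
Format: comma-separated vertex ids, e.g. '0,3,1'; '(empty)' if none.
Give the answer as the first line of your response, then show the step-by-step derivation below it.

4,2,3,0

step 1: discover 4; path=4; order=4
step 2: discover 2; path=4>2; order=4,2
step 3: discover 3; path=4>3; order=4,2,3
step 4: discover 0; path=4>3>0; order=4,2,3,0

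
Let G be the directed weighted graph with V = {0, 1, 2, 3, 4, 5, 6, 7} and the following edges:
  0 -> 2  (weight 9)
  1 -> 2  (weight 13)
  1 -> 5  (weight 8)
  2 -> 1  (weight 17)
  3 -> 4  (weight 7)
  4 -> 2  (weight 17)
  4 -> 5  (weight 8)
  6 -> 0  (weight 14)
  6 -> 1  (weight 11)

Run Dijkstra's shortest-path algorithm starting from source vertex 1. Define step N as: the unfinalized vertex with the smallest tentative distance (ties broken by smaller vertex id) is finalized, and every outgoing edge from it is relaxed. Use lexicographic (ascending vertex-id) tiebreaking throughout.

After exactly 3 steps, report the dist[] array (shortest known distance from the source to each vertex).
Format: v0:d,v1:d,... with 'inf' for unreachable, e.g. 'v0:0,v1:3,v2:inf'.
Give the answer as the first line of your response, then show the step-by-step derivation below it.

v0:inf,v1:0,v2:13,v3:inf,v4:inf,v5:8,v6:inf,v7:inf

step 1: dist = v0:inf,v1:0,v2:13,v3:inf,v4:inf,v5:8,v6:inf,v7:inf
step 2: dist = v0:inf,v1:0,v2:13,v3:inf,v4:inf,v5:8,v6:inf,v7:inf
step 3: dist = v0:inf,v1:0,v2:13,v3:inf,v4:inf,v5:8,v6:inf,v7:inf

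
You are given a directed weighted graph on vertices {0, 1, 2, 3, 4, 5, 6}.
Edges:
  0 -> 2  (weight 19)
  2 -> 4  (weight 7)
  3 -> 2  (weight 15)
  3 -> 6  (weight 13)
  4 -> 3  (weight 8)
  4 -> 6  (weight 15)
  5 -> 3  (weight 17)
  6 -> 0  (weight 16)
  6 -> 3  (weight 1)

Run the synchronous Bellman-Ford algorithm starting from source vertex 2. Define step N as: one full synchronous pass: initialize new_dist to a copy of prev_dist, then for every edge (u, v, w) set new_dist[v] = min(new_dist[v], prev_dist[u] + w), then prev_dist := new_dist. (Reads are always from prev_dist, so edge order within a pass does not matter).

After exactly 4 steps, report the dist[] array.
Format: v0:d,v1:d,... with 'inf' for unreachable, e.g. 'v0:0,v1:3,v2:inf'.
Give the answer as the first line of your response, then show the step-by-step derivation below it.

v0:38,v1:inf,v2:0,v3:15,v4:7,v5:inf,v6:22

step 1: dist = v0:inf,v1:inf,v2:0,v3:inf,v4:7,v5:inf,v6:inf
step 2: dist = v0:inf,v1:inf,v2:0,v3:15,v4:7,v5:inf,v6:22
step 3: dist = v0:38,v1:inf,v2:0,v3:15,v4:7,v5:inf,v6:22
step 4: dist = v0:38,v1:inf,v2:0,v3:15,v4:7,v5:inf,v6:22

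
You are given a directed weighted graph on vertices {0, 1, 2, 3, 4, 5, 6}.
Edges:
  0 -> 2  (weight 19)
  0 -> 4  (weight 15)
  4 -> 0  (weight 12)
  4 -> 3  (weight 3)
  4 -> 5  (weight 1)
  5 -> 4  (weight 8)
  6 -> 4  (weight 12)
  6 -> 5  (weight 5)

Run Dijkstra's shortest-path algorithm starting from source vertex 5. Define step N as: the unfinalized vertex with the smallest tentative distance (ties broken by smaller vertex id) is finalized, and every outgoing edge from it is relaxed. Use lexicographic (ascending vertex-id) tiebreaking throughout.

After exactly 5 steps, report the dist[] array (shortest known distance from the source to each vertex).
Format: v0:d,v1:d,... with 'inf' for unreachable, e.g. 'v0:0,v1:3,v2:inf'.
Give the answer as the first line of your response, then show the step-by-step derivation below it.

v0:20,v1:inf,v2:39,v3:11,v4:8,v5:0,v6:inf

step 1: dist = v0:inf,v1:inf,v2:inf,v3:inf,v4:8,v5:0,v6:inf
step 2: dist = v0:20,v1:inf,v2:inf,v3:11,v4:8,v5:0,v6:inf
step 3: dist = v0:20,v1:inf,v2:inf,v3:11,v4:8,v5:0,v6:inf
step 4: dist = v0:20,v1:inf,v2:39,v3:11,v4:8,v5:0,v6:inf
step 5: dist = v0:20,v1:inf,v2:39,v3:11,v4:8,v5:0,v6:inf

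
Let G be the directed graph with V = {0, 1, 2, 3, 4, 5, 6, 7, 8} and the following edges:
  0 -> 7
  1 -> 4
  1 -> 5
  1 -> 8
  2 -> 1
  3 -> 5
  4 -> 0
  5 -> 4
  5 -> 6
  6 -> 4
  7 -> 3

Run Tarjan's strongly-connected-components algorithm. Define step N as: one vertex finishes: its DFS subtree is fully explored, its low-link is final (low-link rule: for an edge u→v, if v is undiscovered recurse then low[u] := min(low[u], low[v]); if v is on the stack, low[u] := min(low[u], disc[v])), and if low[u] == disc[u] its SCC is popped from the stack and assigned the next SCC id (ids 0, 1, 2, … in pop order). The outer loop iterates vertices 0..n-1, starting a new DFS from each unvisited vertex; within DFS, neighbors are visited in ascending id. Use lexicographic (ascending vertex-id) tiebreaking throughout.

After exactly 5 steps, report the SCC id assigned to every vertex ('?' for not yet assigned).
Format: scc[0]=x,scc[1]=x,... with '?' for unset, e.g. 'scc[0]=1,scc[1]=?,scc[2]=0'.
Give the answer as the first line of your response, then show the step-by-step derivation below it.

scc[0]=?,scc[1]=?,scc[2]=?,scc[3]=?,scc[4]=?,scc[5]=?,scc[6]=?,scc[7]=?,scc[8]=?

step 1: low=(low[0]=0,low[1]=?,low[2]=?,low[3]=2,low[4]=0,low[5]=3,low[6]=?,low[7]=1,low[8]=?); scc=(scc[0]=?,scc[1]=?,scc[2]=?,scc[3]=?,scc[4]=?,scc[5]=?,scc[6]=?,scc[7]=?,scc[8]=?)
step 2: low=(low[0]=0,low[1]=?,low[2]=?,low[3]=2,low[4]=0,low[5]=0,low[6]=4,low[7]=1,low[8]=?); scc=(scc[0]=?,scc[1]=?,scc[2]=?,scc[3]=?,scc[4]=?,scc[5]=?,scc[6]=?,scc[7]=?,scc[8]=?)
step 3: low=(low[0]=0,low[1]=?,low[2]=?,low[3]=2,low[4]=0,low[5]=0,low[6]=4,low[7]=1,low[8]=?); scc=(scc[0]=?,scc[1]=?,scc[2]=?,scc[3]=?,scc[4]=?,scc[5]=?,scc[6]=?,scc[7]=?,scc[8]=?)
step 4: low=(low[0]=0,low[1]=?,low[2]=?,low[3]=0,low[4]=0,low[5]=0,low[6]=4,low[7]=1,low[8]=?); scc=(scc[0]=?,scc[1]=?,scc[2]=?,scc[3]=?,scc[4]=?,scc[5]=?,scc[6]=?,scc[7]=?,scc[8]=?)
step 5: low=(low[0]=0,low[1]=?,low[2]=?,low[3]=0,low[4]=0,low[5]=0,low[6]=4,low[7]=0,low[8]=?); scc=(scc[0]=?,scc[1]=?,scc[2]=?,scc[3]=?,scc[4]=?,scc[5]=?,scc[6]=?,scc[7]=?,scc[8]=?)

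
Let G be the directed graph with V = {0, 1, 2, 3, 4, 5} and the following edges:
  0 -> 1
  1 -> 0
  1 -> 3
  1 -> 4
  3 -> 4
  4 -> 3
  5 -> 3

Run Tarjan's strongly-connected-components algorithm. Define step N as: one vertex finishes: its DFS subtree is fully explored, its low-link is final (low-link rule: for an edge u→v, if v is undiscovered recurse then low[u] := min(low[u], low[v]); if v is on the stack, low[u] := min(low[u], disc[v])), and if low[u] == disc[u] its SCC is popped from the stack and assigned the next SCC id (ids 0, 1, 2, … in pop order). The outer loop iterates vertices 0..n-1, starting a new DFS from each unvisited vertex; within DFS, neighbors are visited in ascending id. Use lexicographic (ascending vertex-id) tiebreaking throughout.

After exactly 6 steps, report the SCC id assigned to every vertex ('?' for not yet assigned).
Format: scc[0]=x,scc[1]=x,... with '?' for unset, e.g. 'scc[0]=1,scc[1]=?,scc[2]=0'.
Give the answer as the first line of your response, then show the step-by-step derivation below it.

scc[0]=1,scc[1]=1,scc[2]=2,scc[3]=0,scc[4]=0,scc[5]=3

step 1: low=(low[0]=0,low[1]=0,low[2]=?,low[3]=2,low[4]=2,low[5]=?); scc=(scc[0]=?,scc[1]=?,scc[2]=?,scc[3]=?,scc[4]=?,scc[5]=?)
step 2: low=(low[0]=0,low[1]=0,low[2]=?,low[3]=2,low[4]=2,low[5]=?); scc=(scc[0]=?,scc[1]=?,scc[2]=?,scc[3]=0,scc[4]=0,scc[5]=?)
step 3: low=(low[0]=0,low[1]=0,low[2]=?,low[3]=2,low[4]=2,low[5]=?); scc=(scc[0]=?,scc[1]=?,scc[2]=?,scc[3]=0,scc[4]=0,scc[5]=?)
step 4: low=(low[0]=0,low[1]=0,low[2]=?,low[3]=2,low[4]=2,low[5]=?); scc=(scc[0]=1,scc[1]=1,scc[2]=?,scc[3]=0,scc[4]=0,scc[5]=?)
step 5: low=(low[0]=0,low[1]=0,low[2]=4,low[3]=2,low[4]=2,low[5]=?); scc=(scc[0]=1,scc[1]=1,scc[2]=2,scc[3]=0,scc[4]=0,scc[5]=?)
step 6: low=(low[0]=0,low[1]=0,low[2]=4,low[3]=2,low[4]=2,low[5]=5); scc=(scc[0]=1,scc[1]=1,scc[2]=2,scc[3]=0,scc[4]=0,scc[5]=3)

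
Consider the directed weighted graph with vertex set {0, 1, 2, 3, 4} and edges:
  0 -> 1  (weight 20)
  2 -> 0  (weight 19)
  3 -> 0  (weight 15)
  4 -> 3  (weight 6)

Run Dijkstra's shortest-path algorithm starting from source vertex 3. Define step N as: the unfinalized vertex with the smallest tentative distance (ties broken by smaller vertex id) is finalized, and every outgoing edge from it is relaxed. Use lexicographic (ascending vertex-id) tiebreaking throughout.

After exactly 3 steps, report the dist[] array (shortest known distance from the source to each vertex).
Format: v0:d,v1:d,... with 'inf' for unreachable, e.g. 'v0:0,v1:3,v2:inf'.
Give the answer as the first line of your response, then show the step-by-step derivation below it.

v0:15,v1:35,v2:inf,v3:0,v4:inf

step 1: dist = v0:15,v1:inf,v2:inf,v3:0,v4:inf
step 2: dist = v0:15,v1:35,v2:inf,v3:0,v4:inf
step 3: dist = v0:15,v1:35,v2:inf,v3:0,v4:inf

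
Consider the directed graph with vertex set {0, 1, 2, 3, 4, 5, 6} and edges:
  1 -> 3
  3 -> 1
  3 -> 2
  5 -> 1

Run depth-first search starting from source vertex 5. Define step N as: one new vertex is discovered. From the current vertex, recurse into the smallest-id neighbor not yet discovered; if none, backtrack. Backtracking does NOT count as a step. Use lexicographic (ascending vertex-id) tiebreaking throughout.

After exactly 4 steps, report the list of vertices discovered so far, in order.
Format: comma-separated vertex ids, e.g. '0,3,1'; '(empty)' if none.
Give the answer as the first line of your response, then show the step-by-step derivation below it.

5,1,3,2

step 1: discover 5; path=5; order=5
step 2: discover 1; path=5>1; order=5,1
step 3: discover 3; path=5>1>3; order=5,1,3
step 4: discover 2; path=5>1>3>2; order=5,1,3,2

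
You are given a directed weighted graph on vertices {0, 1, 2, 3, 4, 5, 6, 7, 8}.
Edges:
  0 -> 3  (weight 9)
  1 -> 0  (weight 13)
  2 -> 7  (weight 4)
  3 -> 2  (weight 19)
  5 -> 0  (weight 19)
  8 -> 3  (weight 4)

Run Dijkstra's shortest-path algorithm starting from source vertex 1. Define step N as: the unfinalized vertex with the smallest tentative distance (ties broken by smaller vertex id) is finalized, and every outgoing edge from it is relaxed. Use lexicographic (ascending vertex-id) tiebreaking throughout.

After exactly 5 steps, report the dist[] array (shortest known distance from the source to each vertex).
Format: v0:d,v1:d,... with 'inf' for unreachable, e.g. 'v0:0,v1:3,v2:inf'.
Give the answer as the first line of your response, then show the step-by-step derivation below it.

v0:13,v1:0,v2:41,v3:22,v4:inf,v5:inf,v6:inf,v7:45,v8:inf

step 1: dist = v0:13,v1:0,v2:inf,v3:inf,v4:inf,v5:inf,v6:inf,v7:inf,v8:inf
step 2: dist = v0:13,v1:0,v2:inf,v3:22,v4:inf,v5:inf,v6:inf,v7:inf,v8:inf
step 3: dist = v0:13,v1:0,v2:41,v3:22,v4:inf,v5:inf,v6:inf,v7:inf,v8:inf
step 4: dist = v0:13,v1:0,v2:41,v3:22,v4:inf,v5:inf,v6:inf,v7:45,v8:inf
step 5: dist = v0:13,v1:0,v2:41,v3:22,v4:inf,v5:inf,v6:inf,v7:45,v8:inf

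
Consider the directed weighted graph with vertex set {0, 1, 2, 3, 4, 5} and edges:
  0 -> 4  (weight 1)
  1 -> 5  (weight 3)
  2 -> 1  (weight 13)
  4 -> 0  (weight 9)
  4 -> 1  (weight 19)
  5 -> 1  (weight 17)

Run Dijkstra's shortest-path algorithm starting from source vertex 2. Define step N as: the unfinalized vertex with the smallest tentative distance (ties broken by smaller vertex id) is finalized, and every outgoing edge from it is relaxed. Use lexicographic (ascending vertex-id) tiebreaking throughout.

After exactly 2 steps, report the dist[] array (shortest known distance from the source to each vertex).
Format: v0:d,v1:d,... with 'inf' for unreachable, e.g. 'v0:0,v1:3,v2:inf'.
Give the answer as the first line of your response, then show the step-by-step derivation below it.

v0:inf,v1:13,v2:0,v3:inf,v4:inf,v5:16

step 1: dist = v0:inf,v1:13,v2:0,v3:inf,v4:inf,v5:inf
step 2: dist = v0:inf,v1:13,v2:0,v3:inf,v4:inf,v5:16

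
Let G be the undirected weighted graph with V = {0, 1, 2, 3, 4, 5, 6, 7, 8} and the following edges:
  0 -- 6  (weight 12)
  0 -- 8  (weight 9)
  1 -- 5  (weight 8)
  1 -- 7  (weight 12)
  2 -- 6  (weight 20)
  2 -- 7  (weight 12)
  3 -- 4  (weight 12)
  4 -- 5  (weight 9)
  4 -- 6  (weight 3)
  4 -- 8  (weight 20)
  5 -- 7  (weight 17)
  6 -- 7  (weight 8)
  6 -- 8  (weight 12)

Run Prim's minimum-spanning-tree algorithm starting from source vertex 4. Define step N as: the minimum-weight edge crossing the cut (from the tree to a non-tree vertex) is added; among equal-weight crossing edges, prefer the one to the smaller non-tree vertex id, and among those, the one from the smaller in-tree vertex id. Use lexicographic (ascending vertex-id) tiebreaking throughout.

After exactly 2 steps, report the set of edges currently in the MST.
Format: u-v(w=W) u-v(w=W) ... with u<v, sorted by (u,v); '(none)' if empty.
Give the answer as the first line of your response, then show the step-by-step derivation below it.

4-6(w=3) 6-7(w=8)

step 1: add edge 4-6 (w=3); MST = {4-6(w=3)}
step 2: add edge 6-7 (w=8); MST = {4-6(w=3) 6-7(w=8)}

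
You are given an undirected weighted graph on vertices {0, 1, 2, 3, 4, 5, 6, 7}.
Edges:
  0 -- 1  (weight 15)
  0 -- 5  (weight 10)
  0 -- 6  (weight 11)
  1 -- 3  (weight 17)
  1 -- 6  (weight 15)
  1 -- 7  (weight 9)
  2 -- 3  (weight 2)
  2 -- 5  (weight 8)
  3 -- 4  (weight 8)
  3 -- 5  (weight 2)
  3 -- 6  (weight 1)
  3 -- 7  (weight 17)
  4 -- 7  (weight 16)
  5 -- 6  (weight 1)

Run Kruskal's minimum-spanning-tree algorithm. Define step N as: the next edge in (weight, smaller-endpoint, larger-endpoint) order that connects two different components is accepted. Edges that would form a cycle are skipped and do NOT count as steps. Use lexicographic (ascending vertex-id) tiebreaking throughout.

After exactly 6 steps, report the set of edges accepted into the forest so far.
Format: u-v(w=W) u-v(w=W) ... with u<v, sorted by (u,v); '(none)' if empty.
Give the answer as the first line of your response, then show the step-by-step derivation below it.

0-5(w=10) 1-7(w=9) 2-3(w=2) 3-4(w=8) 3-6(w=1) 5-6(w=1)

step 1: add edge 3-6 (w=1); MST = {3-6(w=1)}
step 2: add edge 5-6 (w=1); MST = {3-6(w=1) 5-6(w=1)}
step 3: add edge 2-3 (w=2); MST = {2-3(w=2) 3-6(w=1) 5-6(w=1)}
step 4: add edge 3-4 (w=8); MST = {2-3(w=2) 3-4(w=8) 3-6(w=1) 5-6(w=1)}
step 5: add edge 1-7 (w=9); MST = {1-7(w=9) 2-3(w=2) 3-4(w=8) 3-6(w=1) 5-6(w=1)}
step 6: add edge 0-5 (w=10); MST = {0-5(w=10) 1-7(w=9) 2-3(w=2) 3-4(w=8) 3-6(w=1) 5-6(w=1)}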